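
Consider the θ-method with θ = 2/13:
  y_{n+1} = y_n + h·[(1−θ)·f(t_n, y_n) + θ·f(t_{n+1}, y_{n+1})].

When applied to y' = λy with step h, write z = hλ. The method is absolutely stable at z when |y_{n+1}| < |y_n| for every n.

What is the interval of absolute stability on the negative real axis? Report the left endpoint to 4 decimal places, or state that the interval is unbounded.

(-2.8889, 0).

Test eqn y'=λy, z=hλ:
  y_{n+1} = y_n + z·[11/13·y_n + 2/13·y_{n+1}] ⇒ (1 − 2/13z)y_{n+1} = (1 + 11/13z)y_n
  Hence R(z) = (1 + 11/13z)/(1 − 2/13z).

Find x<0 with |R(x)|<1.
x=-1.14: |R|=0.0301
R=−1: 1+11/13x = −1+2/13x ⇒ -9/13x=2 ⇒ x=2/(-9/13)=-2.8889
Confirm numerically:
  x=-2.312: |R|=0.70540 <1
  x=-2.273: |R|=0.68409 <1
  x=-1.577: |R|=0.26910 <1
  x=-3.418: |R|=1.24007 >1
  x=-3.343: |R|=1.20761 >1
  x=-3.201: |R|=1.14478 >1
Interval (-2.8889, 0).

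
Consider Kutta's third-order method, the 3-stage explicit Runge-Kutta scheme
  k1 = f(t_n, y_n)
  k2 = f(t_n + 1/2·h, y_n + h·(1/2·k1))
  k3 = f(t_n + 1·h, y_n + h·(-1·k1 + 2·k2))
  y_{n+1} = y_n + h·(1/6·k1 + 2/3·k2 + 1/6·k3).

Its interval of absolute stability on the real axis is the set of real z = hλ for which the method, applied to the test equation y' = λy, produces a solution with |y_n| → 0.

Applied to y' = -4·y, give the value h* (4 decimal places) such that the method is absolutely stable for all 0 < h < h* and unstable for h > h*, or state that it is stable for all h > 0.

Test eqn y'=λy, z=hλ:
  order 3, 3-stage ⇒ R(z)=1+z+z^2/2+z^3/6
  (e.g. R(-0.69)=0.49330, |R|=0.49330)

Need |R(x)|<1, x<0.
x=-0.69: |R|=0.4933
|R(-2.69)|=1.3161 |R(-2.52)|=1.0120 |R(-0.51)|=0.5979
Bisect:
  x_lo=-3.2482 |R|=2.6848  x_hi=-0.0800 |R|=0.9231
  mid=-1.66412 |R|=0.04754 →hi
  mid=-2.45618 |R|=0.90938 →hi
  mid=-2.85220 |R|=1.65182 →lo
  mid=-2.65419 |R|=1.24817 →lo
  mid=-2.55518 |R|=1.07115 →lo
  mid=-2.50568 |R|=0.98842 →hi
  mid=-2.53043 |R|=1.02932 →lo
  ...
  [-2.51283,-2.51264] ⇒ x*=-2.5127
Stable set (-2.5127, 0).

(-2.5127,0); λ=-4 ⇒ h* = 0.6282.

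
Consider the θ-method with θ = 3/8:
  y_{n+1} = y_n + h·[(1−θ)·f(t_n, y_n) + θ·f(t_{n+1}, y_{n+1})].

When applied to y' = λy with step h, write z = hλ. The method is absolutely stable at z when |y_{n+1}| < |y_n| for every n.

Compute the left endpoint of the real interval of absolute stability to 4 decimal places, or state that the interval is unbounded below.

On y'=λy, z=hλ:
  y_{n+1} = y_n + z·[5/8·y_n + 3/8·y_{n+1}] ⇒ (1 − 3/8z)y_{n+1} = (1 + 5/8z)y_n
  so R(z) = (1 + 5/8z)/(1 − 3/8z).

Boundary: |R(x)|=1, x<0.
x=-1.51: |R|=0.0359
R=−1: 1+5/8x = −1+3/8x ⇒ -1/4x=2 ⇒ x=2/(-1/4)=-8.0000
Confirm numerically:
  x=-7.458: |R|=0.96431 <1
  x=-5.972: |R|=0.84349 <1
  x=-4.910: |R|=0.72811 <1
  x=-8.559: |R|=1.03320 >1
  x=-8.151: |R|=1.00931 >1
So |R|<1 on (-8.0000, 0).

z* = -8.0000.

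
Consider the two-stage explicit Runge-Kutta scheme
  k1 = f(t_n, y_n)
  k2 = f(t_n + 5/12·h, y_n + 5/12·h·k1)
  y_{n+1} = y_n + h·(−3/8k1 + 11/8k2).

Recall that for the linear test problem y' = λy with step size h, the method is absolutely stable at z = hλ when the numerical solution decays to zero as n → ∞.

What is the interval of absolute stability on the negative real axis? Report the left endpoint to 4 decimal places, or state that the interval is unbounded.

(-1.7455, 0).

Test eqn y'=λy, z=hλ:
  k1=λy_n ⇒ h·k1=z·y_n;  k2=λ(1+5/12z)y_n ⇒ h·k2=z(1+5/12z)y_n
  y_{n+1}/y_n = 1 − 3/8z + 11/8z(1+5/12z) = 1 + z + 55/96z²
  so R(z) = 1 + z + 55/96z².

Solve |R(x)|<1 on ℝ⁻.
x=-0.4: |R|=0.6917
R=1: x+55/96x²=0 ⇒ x=−96/55=-1.7455; min R=1−1/(4·55/96)=0.5636>−1
Confirm numerically:
  x=-1.665: |R|=0.92325 <1
  x=-0.980: |R|=0.57023 <1
  x=-0.840: |R|=0.56425 <1
  x=-2.219: |R|=1.60202 >1
  x=-2.187: |R|=1.55324 >1
So |R|<1 on (-1.7455, 0).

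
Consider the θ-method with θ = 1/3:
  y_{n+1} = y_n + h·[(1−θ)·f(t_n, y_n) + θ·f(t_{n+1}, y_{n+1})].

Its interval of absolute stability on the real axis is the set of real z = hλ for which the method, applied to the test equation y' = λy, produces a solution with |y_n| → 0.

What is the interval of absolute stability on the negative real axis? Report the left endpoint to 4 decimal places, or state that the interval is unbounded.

With y'=λy (z=hλ):
  y_{n+1} = y_n + z·[2/3·y_n + 1/3·y_{n+1}] ⇒ (1 − 1/3z)y_{n+1} = (1 + 2/3z)y_n
  Hence R(z) = (1 + 2/3z)/(1 − 1/3z).

Solve |R(x)|<1 on ℝ⁻.
x=-1.48: |R|=0.0089
R=−1: 1+2/3x = −1+1/3x ⇒ -1/3x=2 ⇒ x=2/(-1/3)=-6.0000
Confirm numerically:
  x=-5.096: |R|=0.88834 <1
  x=-4.947: |R|=0.86750 <1
  x=-2.412: |R|=0.33703 <1
  x=-6.227: |R|=1.02460 >1
  x=-6.067: |R|=1.00739 >1
Stable set (-6.0000, 0).

(-6.0000, 0).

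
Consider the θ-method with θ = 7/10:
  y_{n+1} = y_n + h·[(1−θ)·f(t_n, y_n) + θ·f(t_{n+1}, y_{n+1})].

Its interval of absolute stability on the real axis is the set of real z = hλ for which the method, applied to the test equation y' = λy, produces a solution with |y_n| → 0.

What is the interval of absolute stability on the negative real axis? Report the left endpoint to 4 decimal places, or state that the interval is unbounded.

(−∞, 0) — no finite endpoint.

With y'=λy (z=hλ):
  y_{n+1} = y_n + z·[3/10·y_n + 7/10·y_{n+1}] ⇒ (1 − 7/10z)y_{n+1} = (1 + 3/10z)y_n
  ⇒ R(z) = (1 + 3/10z)/(1 − 7/10z).

Solve |R(x)|<1 on ℝ⁻.
x=-1.5: |R|=0.2683
x=-2: |R|=0.1667
x=-10: |R|=0.2500
x=-100: |R|=0.4085
θ=7/10≥1/2 ⇒ |1+3/10x|<|1−7/10x| ∀x<0 ⇒ stable on all of ℝ⁻.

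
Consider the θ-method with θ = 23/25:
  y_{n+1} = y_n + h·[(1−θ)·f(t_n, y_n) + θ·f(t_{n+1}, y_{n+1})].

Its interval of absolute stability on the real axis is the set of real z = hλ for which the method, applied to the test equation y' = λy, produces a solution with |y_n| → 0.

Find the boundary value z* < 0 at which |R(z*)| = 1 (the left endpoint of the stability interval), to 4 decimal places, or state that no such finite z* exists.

Test eqn y'=λy, z=hλ:
  y_{n+1} = y_n + z·[2/25·y_n + 23/25·y_{n+1}] ⇒ (1 − 23/25z)y_{n+1} = (1 + 2/25z)y_n
  R(z) = (1 + 2/25z)/(1 − 23/25z).

Boundary: |R(x)|=1, x<0.
x=-0.98: |R|=0.4846
x=-2: |R|=0.2958
x=-10: |R|=0.0196
x=-100: |R|=0.0753
θ=23/25≥1/2 ⇒ |1+2/25x|<|1−23/25x| ∀x<0 ⇒ unbounded interval.

unbounded; (−∞, 0).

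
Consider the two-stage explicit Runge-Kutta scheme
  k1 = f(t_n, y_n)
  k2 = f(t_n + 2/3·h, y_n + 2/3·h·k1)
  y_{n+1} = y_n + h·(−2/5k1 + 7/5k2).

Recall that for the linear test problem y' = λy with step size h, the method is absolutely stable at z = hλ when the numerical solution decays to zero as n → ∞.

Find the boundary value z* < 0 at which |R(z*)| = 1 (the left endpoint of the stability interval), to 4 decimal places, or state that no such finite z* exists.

With y'=λy (z=hλ):
  k1=λy_n ⇒ h·k1=z·y_n;  k2=λ(1+2/3z)y_n ⇒ h·k2=z(1+2/3z)y_n
  y_{n+1}/y_n = 1 − 2/5z + 7/5z(1+2/3z) = 1 + z + 14/15z²
  so R(z) = 1 + z + 14/15z².

Boundary: |R(x)|=1, x<0.
x=-0.84: |R|=0.8186
R=1: x+14/15x²=0 ⇒ x=−15/14=-1.0714; min R=1−1/(4·14/15)=0.7321>−1
Confirm numerically:
  x=-0.548: |R|=0.73228 <1
  x=-0.533: |R|=0.73215 <1
  x=-0.484: |R|=0.73464 <1
  x=-1.231: |R|=1.18334 >1
  x=-1.105: |R|=1.03462 >1
  x=-1.101: |R|=1.03039 >1
Interval (-1.0714, 0).

left endpoint -1.0714.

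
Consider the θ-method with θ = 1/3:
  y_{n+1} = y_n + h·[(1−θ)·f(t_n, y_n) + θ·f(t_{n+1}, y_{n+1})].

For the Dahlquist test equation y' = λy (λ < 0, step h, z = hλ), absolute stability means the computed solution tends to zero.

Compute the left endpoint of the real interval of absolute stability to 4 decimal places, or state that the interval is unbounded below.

left endpoint -6.0000.

Set f=λy, z=hλ:
  y_{n+1} = y_n + z·[2/3·y_n + 1/3·y_{n+1}] ⇒ (1 − 1/3z)y_{n+1} = (1 + 2/3z)y_n
  Hence R(z) = (1 + 2/3z)/(1 − 1/3z).

Boundary: |R(x)|=1, x<0.
x=-0.89: |R|=0.3136
R=−1: 1+2/3x = −1+1/3x ⇒ -1/3x=2 ⇒ x=2/(-1/3)=-6.0000
Confirm numerically:
  x=-4.970: |R|=0.87077 <1
  x=-3.854: |R|=0.68690 <1
  x=-3.681: |R|=0.65290 <1
  x=-2.800: |R|=0.44828 <1
  x=-6.136: |R|=1.01489 >1
  x=-6.100: |R|=1.01099 >1
  x=-6.065: |R|=1.00717 >1
Stable set (-6.0000, 0).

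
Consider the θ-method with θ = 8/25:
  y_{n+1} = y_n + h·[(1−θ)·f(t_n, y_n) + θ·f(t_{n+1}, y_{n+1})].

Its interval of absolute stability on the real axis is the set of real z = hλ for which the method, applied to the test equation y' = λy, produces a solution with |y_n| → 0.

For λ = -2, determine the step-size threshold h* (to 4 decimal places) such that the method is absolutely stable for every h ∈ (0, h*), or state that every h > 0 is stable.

(-5.5556,0); λ=-2 ⇒ h* = (50/9)/2 = 2.7778.

Set f=λy, z=hλ:
  y_{n+1} = y_n + z·[17/25·y_n + 8/25·y_{n+1}] ⇒ (1 − 8/25z)y_{n+1} = (1 + 17/25z)y_n
  Hence R(z) = (1 + 17/25z)/(1 − 8/25z).

Boundary: |R(x)|=1, x<0.
x=-1.35: |R|=0.0573
R=−1: 1+17/25x = −1+8/25x ⇒ -9/25x=2 ⇒ x=2/(-9/25)=-5.5556
Confirm numerically:
  x=-4.107: |R|=0.77466 <1
  x=-4.106: |R|=0.77448 <1
  x=-4.032: |R|=0.76051 <1
  x=-5.996: |R|=1.05433 >1
  x=-5.862: |R|=1.03836 >1
  x=-5.716: |R|=1.02042 >1
Interval (-5.5556, 0).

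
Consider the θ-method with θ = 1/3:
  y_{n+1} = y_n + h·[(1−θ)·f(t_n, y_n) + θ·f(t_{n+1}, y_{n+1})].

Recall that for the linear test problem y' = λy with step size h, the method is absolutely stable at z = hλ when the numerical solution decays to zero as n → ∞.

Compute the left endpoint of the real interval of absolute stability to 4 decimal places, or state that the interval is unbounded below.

On y'=λy, z=hλ:
  y_{n+1} = y_n + z·[2/3·y_n + 1/3·y_{n+1}] ⇒ (1 − 1/3z)y_{n+1} = (1 + 2/3z)y_n
  ⇒ R(z) = (1 + 2/3z)/(1 − 1/3z).

Need |R(x)|<1, x<0.
x=-0.81: |R|=0.3622
R=−1: 1+2/3x = −1+1/3x ⇒ -1/3x=2 ⇒ x=2/(-1/3)=-6.0000
Confirm numerically:
  x=-4.963: |R|=0.86977 <1
  x=-4.640: |R|=0.82199 <1
  x=-2.451: |R|=0.34893 <1
  x=-6.510: |R|=1.05363 >1
  x=-6.231: |R|=1.02502 >1
So |R|<1 on (-6.0000, 0).

left endpoint -6.0000.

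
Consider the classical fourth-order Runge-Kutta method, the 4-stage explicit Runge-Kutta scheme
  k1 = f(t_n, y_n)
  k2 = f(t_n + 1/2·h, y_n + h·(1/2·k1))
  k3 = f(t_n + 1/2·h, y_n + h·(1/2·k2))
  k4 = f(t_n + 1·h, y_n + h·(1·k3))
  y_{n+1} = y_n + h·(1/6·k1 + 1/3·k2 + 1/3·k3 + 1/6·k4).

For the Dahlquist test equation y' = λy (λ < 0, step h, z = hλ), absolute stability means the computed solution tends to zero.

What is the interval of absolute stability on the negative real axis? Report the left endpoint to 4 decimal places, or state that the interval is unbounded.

On y'=λy, z=hλ:
  order 4, 4-stage ⇒ R(z)=1+z+z^2/2+z^3/6+z^4/24
  (e.g. R(-1.75)=0.27881, |R|=0.27881)

Need |R(x)|<1, x<0.
x=-1.75: |R|=0.2788
|R(-2.4)|=0.5584 |R(-1.67)|=0.2723 |R(-0.85)|=0.4306
Bisect:
  x_lo=-3.5853 |R|=3.0457  x_hi=-0.3980 |R|=0.6717
  mid=-1.99167 |R|=0.33059 →hi
  mid=-2.78851 |R|=1.00486 →lo
  mid=-2.39009 |R|=0.55031 →hi
  mid=-2.58930 |R|=0.74254 →hi
  mid=-2.68891 |R|=0.86414 →hi
  mid=-2.73871 |R|=0.93201 →hi
  mid=-2.76361 |R|=0.96780 →hi
  mid=-2.77606 |R|=0.98617 →hi
  ...
  [-2.78540,-2.78520] ⇒ x*=-2.7853
Stable set (-2.7853, 0).

z∈(-2.7853,0).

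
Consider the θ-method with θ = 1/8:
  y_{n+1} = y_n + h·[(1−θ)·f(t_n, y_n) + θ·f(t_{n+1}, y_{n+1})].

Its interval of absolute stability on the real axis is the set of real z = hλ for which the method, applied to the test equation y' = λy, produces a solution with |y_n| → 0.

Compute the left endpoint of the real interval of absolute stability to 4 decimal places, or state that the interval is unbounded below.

On y'=λy, z=hλ:
  y_{n+1} = y_n + z·[7/8·y_n + 1/8·y_{n+1}] ⇒ (1 − 1/8z)y_{n+1} = (1 + 7/8z)y_n
  so R(z) = (1 + 7/8z)/(1 − 1/8z).

Find x<0 with |R(x)|<1.
x=-0.79: |R|=0.2810
R=−1: 1+7/8x = −1+1/8x ⇒ -3/4x=2 ⇒ x=2/(-3/4)=-2.6667
Confirm numerically:
  x=-2.528: |R|=0.92097 <1
  x=-1.925: |R|=0.55164 <1
  x=-1.899: |R|=0.53470 <1
  x=-3.175: |R|=1.27293 >1
  x=-2.730: |R|=1.03541 >1
Stable set (-2.6667, 0).

left endpoint -2.6667.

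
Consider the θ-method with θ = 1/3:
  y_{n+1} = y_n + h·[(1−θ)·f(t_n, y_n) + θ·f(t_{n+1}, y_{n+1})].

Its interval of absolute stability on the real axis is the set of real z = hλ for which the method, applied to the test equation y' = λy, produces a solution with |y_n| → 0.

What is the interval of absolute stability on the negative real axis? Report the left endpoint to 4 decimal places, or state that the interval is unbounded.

(-6.0000, 0).

With y'=λy (z=hλ):
  y_{n+1} = y_n + z·[2/3·y_n + 1/3·y_{n+1}] ⇒ (1 − 1/3z)y_{n+1} = (1 + 2/3z)y_n
  so R(z) = (1 + 2/3z)/(1 − 1/3z).

Boundary: |R(x)|=1, x<0.
x=-1.8: |R|=0.1250
R=−1: 1+2/3x = −1+1/3x ⇒ -1/3x=2 ⇒ x=2/(-1/3)=-6.0000
Confirm numerically:
  x=-5.197: |R|=0.90204 <1
  x=-3.869: |R|=0.68977 <1
  x=-2.623: |R|=0.39943 <1
  x=-6.572: |R|=1.05976 >1
  x=-6.464: |R|=1.04903 >1
  x=-6.134: |R|=1.01467 >1
Stable set (-6.0000, 0).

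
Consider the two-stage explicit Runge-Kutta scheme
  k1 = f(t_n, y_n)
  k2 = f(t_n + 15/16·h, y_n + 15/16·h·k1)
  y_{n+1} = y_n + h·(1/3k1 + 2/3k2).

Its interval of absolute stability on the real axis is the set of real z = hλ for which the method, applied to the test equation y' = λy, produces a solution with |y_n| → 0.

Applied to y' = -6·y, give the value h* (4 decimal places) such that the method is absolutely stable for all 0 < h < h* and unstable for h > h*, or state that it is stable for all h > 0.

Test eqn y'=λy, z=hλ:
  k1=λy_n ⇒ h·k1=z·y_n;  k2=λ(1+15/16z)y_n ⇒ h·k2=z(1+15/16z)y_n
  y_{n+1}/y_n = 1 + 1/3z + 2/3z(1+15/16z) = 1 + z + 5/8z²
  so R(z) = 1 + z + 5/8z².

Boundary: |R(x)|=1, x<0.
x=-1.21: |R|=0.7051
R=1: x+5/8x²=0 ⇒ x=−8/5=-1.6000; min R=1−1/(4·5/8)=0.6000>−1
Confirm numerically:
  x=-1.504: |R|=0.90976 <1
  x=-1.372: |R|=0.80449 <1
  x=-0.999: |R|=0.62475 <1
  x=-0.670: |R|=0.61056 <1
  x=-2.076: |R|=1.61761 >1
  x=-1.970: |R|=1.45556 >1
  x=-1.698: |R|=1.10400 >1
Stable set (-1.6000, 0).

(-1.6000,0); λ=-6 ⇒ h* = (8/5)/6 = 0.2667.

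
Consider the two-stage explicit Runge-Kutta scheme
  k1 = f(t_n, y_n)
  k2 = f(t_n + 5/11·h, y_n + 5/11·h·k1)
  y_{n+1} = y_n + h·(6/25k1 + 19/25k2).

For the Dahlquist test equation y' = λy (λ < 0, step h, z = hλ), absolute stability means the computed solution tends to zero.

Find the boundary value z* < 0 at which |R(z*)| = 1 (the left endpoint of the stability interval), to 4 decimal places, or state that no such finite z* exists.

With y'=λy (z=hλ):
  k1=λy_n ⇒ h·k1=z·y_n;  k2=λ(1+5/11z)y_n ⇒ h·k2=z(1+5/11z)y_n
  y_{n+1}/y_n = 1 + 6/25z + 19/25z(1+5/11z) = 1 + z + 19/55z²
  so R(z) = 1 + z + 19/55z².

Need |R(x)|<1, x<0.
x=-1.78: |R|=0.3145
R=1: x+19/55x²=0 ⇒ x=−55/19=-2.8947; min R=1−1/(4·19/55)=0.2763>−1
Confirm numerically:
  x=-2.856: |R|=0.96178 <1
  x=-2.632: |R|=0.76111 <1
  x=-2.332: |R|=0.54666 <1
  x=-2.108: |R|=0.42708 <1
  x=-3.452: |R|=1.66454 >1
  x=-3.327: |R|=1.49681 >1
Interval (-2.8947, 0).

left endpoint -2.8947.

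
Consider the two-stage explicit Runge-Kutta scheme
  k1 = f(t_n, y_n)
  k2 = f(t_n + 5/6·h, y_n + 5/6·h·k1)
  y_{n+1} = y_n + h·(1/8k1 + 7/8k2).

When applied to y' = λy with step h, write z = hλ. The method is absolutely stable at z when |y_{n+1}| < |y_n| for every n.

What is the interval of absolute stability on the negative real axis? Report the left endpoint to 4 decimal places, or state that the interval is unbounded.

Test eqn y'=λy, z=hλ:
  k1=λy_n ⇒ h·k1=z·y_n;  k2=λ(1+5/6z)y_n ⇒ h·k2=z(1+5/6z)y_n
  y_{n+1}/y_n = 1 + 1/8z + 7/8z(1+5/6z) = 1 + z + 35/48z²
  ⇒ R(z) = 1 + z + 35/48z².

Need |R(x)|<1, x<0.
x=-1.19: |R|=0.8426
R=1: x+35/48x²=0 ⇒ x=−48/35=-1.3714; min R=1−1/(4·35/48)=0.6571>−1
Confirm numerically:
  x=-1.149: |R|=0.81365 <1
  x=-1.125: |R|=0.79785 <1
  x=-0.797: |R|=0.66617 <1
  x=-0.758: |R|=0.66095 <1
  x=-1.885: |R|=1.70589 >1
  x=-1.570: |R|=1.22732 >1
  x=-1.549: |R|=1.20056 >1
So |R|<1 on (-1.3714, 0).

(-1.3714, 0).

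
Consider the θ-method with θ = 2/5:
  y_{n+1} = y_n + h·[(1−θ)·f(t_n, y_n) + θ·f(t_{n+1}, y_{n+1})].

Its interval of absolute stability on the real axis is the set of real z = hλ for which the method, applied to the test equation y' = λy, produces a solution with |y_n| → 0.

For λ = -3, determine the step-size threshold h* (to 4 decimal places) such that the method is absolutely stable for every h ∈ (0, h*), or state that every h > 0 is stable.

On y'=λy, z=hλ:
  y_{n+1} = y_n + z·[3/5·y_n + 2/5·y_{n+1}] ⇒ (1 − 2/5z)y_{n+1} = (1 + 3/5z)y_n
  ⇒ R(z) = (1 + 3/5z)/(1 − 2/5z).

Boundary: |R(x)|=1, x<0.
x=-1.29: |R|=0.1491
R=−1: 1+3/5x = −1+2/5x ⇒ -1/5x=2 ⇒ x=2/(-1/5)=-10.0000
Confirm numerically:
  x=-8.222: |R|=0.91709 <1
  x=-6.588: |R|=0.81228 <1
  x=-6.513: |R|=0.80656 <1
  x=-10.398: |R|=1.01543 >1
  x=-10.220: |R|=1.00865 >1
Interval (-10.0000, 0).

(-10.0000,0); λ=-3 ⇒ h* = (10)/3 = 3.3333.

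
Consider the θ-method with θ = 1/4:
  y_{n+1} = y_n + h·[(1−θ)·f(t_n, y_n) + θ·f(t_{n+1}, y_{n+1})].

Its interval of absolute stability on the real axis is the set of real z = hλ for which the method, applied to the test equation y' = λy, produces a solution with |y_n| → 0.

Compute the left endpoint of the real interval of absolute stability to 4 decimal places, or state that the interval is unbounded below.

Test eqn y'=λy, z=hλ:
  y_{n+1} = y_n + z·[3/4·y_n + 1/4·y_{n+1}] ⇒ (1 − 1/4z)y_{n+1} = (1 + 3/4z)y_n
  Hence R(z) = (1 + 3/4z)/(1 − 1/4z).

Need |R(x)|<1, x<0.
x=-1.42: |R|=0.0480
R=−1: 1+3/4x = −1+1/4x ⇒ -1/2x=2 ⇒ x=2/(-1/2)=-4.0000
Confirm numerically:
  x=-3.870: |R|=0.96696 <1
  x=-3.109: |R|=0.74933 <1
  x=-2.286: |R|=0.45466 <1
  x=-4.596: |R|=1.13867 >1
  x=-4.222: |R|=1.05400 >1
  x=-4.163: |R|=1.03994 >1
Interval (-4.0000, 0).

z* = -4.0000.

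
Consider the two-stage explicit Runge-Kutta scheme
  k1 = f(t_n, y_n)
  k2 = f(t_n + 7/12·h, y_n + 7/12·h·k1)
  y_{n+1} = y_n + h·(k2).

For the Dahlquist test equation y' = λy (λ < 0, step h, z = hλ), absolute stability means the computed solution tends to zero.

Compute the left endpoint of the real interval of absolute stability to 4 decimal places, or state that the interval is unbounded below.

On y'=λy, z=hλ:
  k1=λy_n ⇒ h·k1=z·y_n;  k2=λ(1+7/12z)y_n ⇒ h·k2=z(1+7/12z)y_n
  y_{n+1}/y_n = 1 + z(1+7/12z) = 1 + z + 7/12z²
  Hence R(z) = 1 + z + 7/12z².

Need |R(x)|<1, x<0.
x=-1.44: |R|=0.7696
R=1: x+7/12x²=0 ⇒ x=−12/7=-1.7143; min R=1−1/(4·7/12)=0.5714>−1
Confirm numerically:
  x=-1.451: |R|=0.77715 <1
  x=-1.269: |R|=0.67038 <1
  x=-0.834: |R|=0.57174 <1
  x=-1.957: |R|=1.27708 >1
  x=-1.784: |R|=1.07255 >1
  x=-1.736: |R|=1.02199 >1
So |R|<1 on (-1.7143, 0).

left endpoint -1.7143.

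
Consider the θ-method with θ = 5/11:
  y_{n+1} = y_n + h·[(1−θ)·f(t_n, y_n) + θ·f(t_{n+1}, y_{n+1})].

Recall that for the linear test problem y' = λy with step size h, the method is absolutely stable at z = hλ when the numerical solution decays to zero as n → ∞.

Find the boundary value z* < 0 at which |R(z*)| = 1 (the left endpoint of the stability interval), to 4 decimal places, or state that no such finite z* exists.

Set f=λy, z=hλ:
  y_{n+1} = y_n + z·[6/11·y_n + 5/11·y_{n+1}] ⇒ (1 − 5/11z)y_{n+1} = (1 + 6/11z)y_n
  Hence R(z) = (1 + 6/11z)/(1 − 5/11z).

Find x<0 with |R(x)|<1.
x=-1.41: |R|=0.1407
R=−1: 1+6/11x = −1+5/11x ⇒ -1/11x=2 ⇒ x=2/(-1/11)=-22.0000
Confirm numerically:
  x=-19.461: |R|=0.97656 <1
  x=-13.344: |R|=0.88863 <1
  x=-12.677: |R|=0.87467 <1
  x=-8.887: |R|=0.76345 <1
  x=-22.371: |R|=1.00302 >1
  x=-22.251: |R|=1.00205 >1
Stable set (-22.0000, 0).

left endpoint -22.0000.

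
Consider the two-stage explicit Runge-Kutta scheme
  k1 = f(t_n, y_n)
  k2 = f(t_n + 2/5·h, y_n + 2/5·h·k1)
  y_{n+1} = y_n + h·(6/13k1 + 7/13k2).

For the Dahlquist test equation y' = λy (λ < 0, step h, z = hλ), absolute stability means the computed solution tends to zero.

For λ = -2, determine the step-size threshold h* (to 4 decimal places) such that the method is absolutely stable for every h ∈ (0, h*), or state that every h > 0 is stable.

(-4.6429,0); λ=-2 ⇒ h* = (65/14)/2 = 2.3214.

On y'=λy, z=hλ:
  k1=λy_n ⇒ h·k1=z·y_n;  k2=λ(1+2/5z)y_n ⇒ h·k2=z(1+2/5z)y_n
  y_{n+1}/y_n = 1 + 6/13z + 7/13z(1+2/5z) = 1 + z + 14/65z²
  R(z) = 1 + z + 14/65z².

Boundary: |R(x)|=1, x<0.
x=-0.48: |R|=0.5696
R=1: x+14/65x²=0 ⇒ x=−65/14=-4.6429; min R=1−1/(4·14/65)=-0.1607>−1
Confirm numerically:
  x=-4.441: |R|=0.80692 <1
  x=-4.355: |R|=0.72999 <1
  x=-4.270: |R|=0.65709 <1
  x=-5.072: |R|=1.46881 >1
  x=-4.875: |R|=1.24375 >1
Stable set (-4.6429, 0).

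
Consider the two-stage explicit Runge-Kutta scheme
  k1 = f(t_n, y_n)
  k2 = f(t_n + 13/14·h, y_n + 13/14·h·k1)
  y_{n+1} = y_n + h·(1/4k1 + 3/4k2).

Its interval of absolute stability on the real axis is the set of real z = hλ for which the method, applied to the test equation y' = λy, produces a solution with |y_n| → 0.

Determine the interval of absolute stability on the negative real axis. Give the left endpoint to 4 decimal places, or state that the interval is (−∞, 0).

z∈(-1.4359,0).

On y'=λy, z=hλ:
  k1=λy_n ⇒ h·k1=z·y_n;  k2=λ(1+13/14z)y_n ⇒ h·k2=z(1+13/14z)y_n
  y_{n+1}/y_n = 1 + 1/4z + 3/4z(1+13/14z) = 1 + z + 39/56z²
  R(z) = 1 + z + 39/56z².

Boundary: |R(x)|=1, x<0.
x=-1.51: |R|=1.0779
R=1: x+39/56x²=0 ⇒ x=−56/39=-1.4359; min R=1−1/(4·39/56)=0.6410>−1
Confirm numerically:
  x=-1.349: |R|=0.91836 <1
  x=-1.171: |R|=0.78397 <1
  x=-0.933: |R|=0.67323 <1
  x=-1.991: |R|=1.76970 >1
  x=-1.990: |R|=1.76793 >1
  x=-1.827: |R|=1.49763 >1
So |R|<1 on (-1.4359, 0).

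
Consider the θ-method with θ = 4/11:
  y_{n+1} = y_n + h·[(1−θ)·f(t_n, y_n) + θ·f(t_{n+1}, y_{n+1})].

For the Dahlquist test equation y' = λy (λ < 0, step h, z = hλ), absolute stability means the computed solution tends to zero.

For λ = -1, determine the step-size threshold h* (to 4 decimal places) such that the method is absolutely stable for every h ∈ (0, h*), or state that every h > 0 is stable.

(-7.3333,0); λ=-1 ⇒ h* = (22/3)/1 = 7.3333.

Test eqn y'=λy, z=hλ:
  y_{n+1} = y_n + z·[7/11·y_n + 4/11·y_{n+1}] ⇒ (1 − 4/11z)y_{n+1} = (1 + 7/11z)y_n
  so R(z) = (1 + 7/11z)/(1 − 4/11z).

Find x<0 with |R(x)|<1.
x=-0.86: |R|=0.3449
R=−1: 1+7/11x = −1+4/11x ⇒ -3/11x=2 ⇒ x=2/(-3/11)=-7.3333
Confirm numerically:
  x=-7.056: |R|=0.97879 <1
  x=-6.990: |R|=0.97356 <1
  x=-6.157: |R|=0.90095 <1
  x=-7.779: |R|=1.03175 >1
  x=-7.617: |R|=1.02052 >1
Stable set (-7.3333, 0).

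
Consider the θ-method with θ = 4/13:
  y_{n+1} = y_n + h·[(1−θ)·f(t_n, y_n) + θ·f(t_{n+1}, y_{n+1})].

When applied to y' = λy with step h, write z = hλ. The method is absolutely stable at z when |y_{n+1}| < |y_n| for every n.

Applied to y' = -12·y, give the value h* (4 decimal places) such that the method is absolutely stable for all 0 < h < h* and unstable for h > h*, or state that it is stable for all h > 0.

(-5.2000,0); λ=-12 ⇒ h* = (26/5)/12 = 0.4333.

With y'=λy (z=hλ):
  y_{n+1} = y_n + z·[9/13·y_n + 4/13·y_{n+1}] ⇒ (1 − 4/13z)y_{n+1} = (1 + 9/13z)y_n
  Hence R(z) = (1 + 9/13z)/(1 − 4/13z).

Solve |R(x)|<1 on ℝ⁻.
x=-0.54: |R|=0.5369
R=−1: 1+9/13x = −1+4/13x ⇒ -5/13x=2 ⇒ x=2/(-5/13)=-5.2000
Confirm numerically:
  x=-3.976: |R|=0.78826 <1
  x=-3.572: |R|=0.70170 <1
  x=-3.437: |R|=0.67044 <1
  x=-3.071: |R|=0.57898 <1
  x=-5.792: |R|=1.08184 >1
  x=-5.493: |R|=1.04189 >1
  x=-5.222: |R|=1.00325 >1
Stable set (-5.2000, 0).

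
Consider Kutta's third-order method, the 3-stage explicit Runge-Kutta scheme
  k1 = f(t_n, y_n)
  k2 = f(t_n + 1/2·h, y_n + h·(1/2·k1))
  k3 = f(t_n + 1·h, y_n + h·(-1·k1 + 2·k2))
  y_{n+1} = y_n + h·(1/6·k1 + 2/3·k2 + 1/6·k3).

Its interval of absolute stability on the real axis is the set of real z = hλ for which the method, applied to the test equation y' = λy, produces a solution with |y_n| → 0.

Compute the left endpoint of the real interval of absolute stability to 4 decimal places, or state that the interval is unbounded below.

z* = -2.5127.

On y'=λy, z=hλ:
  order 3, 3-stage ⇒ R(z)=1+z+z^2/2+z^3/6
  (e.g. R(-0.46)=0.62958, |R|=0.62958)

Need |R(x)|<1, x<0.
x=-0.46: |R|=0.6296
|R(-2.45)|=0.8998 |R(-2.12)|=0.4608 |R(-1.56)|=0.0241
Bisect:
  x_lo=-3.0171 |R|=2.0430  x_hi=-0.2294 |R|=0.7949
  mid=-1.62323 |R|=0.01862 →hi
  mid=-2.32015 |R|=0.71020 →hi
  mid=-2.66861 |R|=1.27528 →lo
  mid=-2.49438 |R|=0.97006 →hi
  mid=-2.58150 |R|=1.11667 →lo
  mid=-2.53794 |R|=1.04191 →lo
  mid=-2.51616 |R|=1.00562 →lo
  ...
  [-2.51276,-2.51259] ⇒ x*=-2.5127
Interval (-2.5127, 0).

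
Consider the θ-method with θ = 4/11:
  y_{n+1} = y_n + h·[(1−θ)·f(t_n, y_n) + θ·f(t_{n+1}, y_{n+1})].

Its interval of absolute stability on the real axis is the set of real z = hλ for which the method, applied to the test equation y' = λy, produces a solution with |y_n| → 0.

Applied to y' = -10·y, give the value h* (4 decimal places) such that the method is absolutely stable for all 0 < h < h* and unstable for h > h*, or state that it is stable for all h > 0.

Set f=λy, z=hλ:
  y_{n+1} = y_n + z·[7/11·y_n + 4/11·y_{n+1}] ⇒ (1 − 4/11z)y_{n+1} = (1 + 7/11z)y_n
  R(z) = (1 + 7/11z)/(1 − 4/11z).

Solve |R(x)|<1 on ℝ⁻.
x=-0.33: |R|=0.7054
R=−1: 1+7/11x = −1+4/11x ⇒ -3/11x=2 ⇒ x=2/(-3/11)=-7.3333
Confirm numerically:
  x=-7.107: |R|=0.98278 <1
  x=-6.810: |R|=0.95894 <1
  x=-3.969: |R|=0.62446 <1
  x=-3.442: |R|=0.52867 <1
  x=-7.923: |R|=1.04144 >1
  x=-7.397: |R|=1.00471 >1
So |R|<1 on (-7.3333, 0).

(-7.3333,0); λ=-10 ⇒ h* = (22/3)/10 = 0.7333.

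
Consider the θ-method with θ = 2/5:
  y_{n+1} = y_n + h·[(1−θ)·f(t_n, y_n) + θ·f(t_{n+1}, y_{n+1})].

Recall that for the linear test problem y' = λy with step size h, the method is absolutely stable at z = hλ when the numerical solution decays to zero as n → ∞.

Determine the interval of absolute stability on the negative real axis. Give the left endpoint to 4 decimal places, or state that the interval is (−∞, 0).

With y'=λy (z=hλ):
  y_{n+1} = y_n + z·[3/5·y_n + 2/5·y_{n+1}] ⇒ (1 − 2/5z)y_{n+1} = (1 + 3/5z)y_n
  so R(z) = (1 + 3/5z)/(1 − 2/5z).

Solve |R(x)|<1 on ℝ⁻.
x=-1.64: |R|=0.0097
R=−1: 1+3/5x = −1+2/5x ⇒ -1/5x=2 ⇒ x=2/(-1/5)=-10.0000
Confirm numerically:
  x=-9.291: |R|=0.96993 <1
  x=-8.955: |R|=0.95439 <1
  x=-8.949: |R|=0.95410 <1
  x=-10.577: |R|=1.02206 >1
  x=-10.193: |R|=1.00760 >1
Stable set (-10.0000, 0).

z∈(-10.0000,0).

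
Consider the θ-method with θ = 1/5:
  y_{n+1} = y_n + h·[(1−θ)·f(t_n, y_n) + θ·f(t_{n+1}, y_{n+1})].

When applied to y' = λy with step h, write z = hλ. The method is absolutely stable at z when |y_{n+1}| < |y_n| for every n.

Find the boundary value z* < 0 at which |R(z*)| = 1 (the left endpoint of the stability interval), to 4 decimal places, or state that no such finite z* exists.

On y'=λy, z=hλ:
  y_{n+1} = y_n + z·[4/5·y_n + 1/5·y_{n+1}] ⇒ (1 − 1/5z)y_{n+1} = (1 + 4/5z)y_n
  R(z) = (1 + 4/5z)/(1 − 1/5z).

Solve |R(x)|<1 on ℝ⁻.
x=-0.35: |R|=0.6729
R=−1: 1+4/5x = −1+1/5x ⇒ -3/5x=2 ⇒ x=2/(-3/5)=-3.3333
Confirm numerically:
  x=-3.193: |R|=0.94861 <1
  x=-2.954: |R|=0.85693 <1
  x=-2.636: |R|=0.72603 <1
  x=-3.536: |R|=1.07123 >1
  x=-3.494: |R|=1.05675 >1
Stable set (-3.3333, 0).

z* = -3.3333.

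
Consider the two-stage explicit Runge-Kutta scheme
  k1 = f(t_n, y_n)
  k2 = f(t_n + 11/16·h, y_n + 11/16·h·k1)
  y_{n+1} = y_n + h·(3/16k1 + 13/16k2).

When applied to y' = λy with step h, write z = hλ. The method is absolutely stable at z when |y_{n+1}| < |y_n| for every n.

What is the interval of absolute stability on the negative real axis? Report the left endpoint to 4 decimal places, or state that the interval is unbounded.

z∈(-1.7902,0).

Test eqn y'=λy, z=hλ:
  k1=λy_n ⇒ h·k1=z·y_n;  k2=λ(1+11/16z)y_n ⇒ h·k2=z(1+11/16z)y_n
  y_{n+1}/y_n = 1 + 3/16z + 13/16z(1+11/16z) = 1 + z + 143/256z²
  so R(z) = 1 + z + 143/256z².

Find x<0 with |R(x)|<1.
x=-0.69: |R|=0.5759
R=1: x+143/256x²=0 ⇒ x=−256/143=-1.7902; min R=1−1/(4·143/256)=0.5524>−1
Confirm numerically:
  x=-1.163: |R|=0.59254 <1
  x=-0.743: |R|=0.56537 <1
  x=-0.725: |R|=0.56861 <1
  x=-2.345: |R|=1.72672 >1
  x=-2.220: |R|=1.53297 >1
Interval (-1.7902, 0).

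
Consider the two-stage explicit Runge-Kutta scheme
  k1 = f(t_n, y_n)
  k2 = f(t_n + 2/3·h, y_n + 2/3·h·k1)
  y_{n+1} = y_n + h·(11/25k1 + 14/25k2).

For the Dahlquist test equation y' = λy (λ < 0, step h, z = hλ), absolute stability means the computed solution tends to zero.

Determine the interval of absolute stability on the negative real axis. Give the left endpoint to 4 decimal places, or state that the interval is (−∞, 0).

z∈(-2.6786,0).

Test eqn y'=λy, z=hλ:
  k1=λy_n ⇒ h·k1=z·y_n;  k2=λ(1+2/3z)y_n ⇒ h·k2=z(1+2/3z)y_n
  y_{n+1}/y_n = 1 + 11/25z + 14/25z(1+2/3z) = 1 + z + 28/75z²
  R(z) = 1 + z + 28/75z².

Need |R(x)|<1, x<0.
x=-0.55: |R|=0.5629
R=1: x+28/75x²=0 ⇒ x=−75/28=-2.6786; min R=1−1/(4·28/75)=0.3304>−1
Confirm numerically:
  x=-2.222: |R|=0.62125 <1
  x=-2.098: |R|=0.54527 <1
  x=-1.169: |R|=0.34118 <1
  x=-3.050: |R|=1.42293 >1
  x=-2.800: |R|=1.12693 >1
So |R|<1 on (-2.6786, 0).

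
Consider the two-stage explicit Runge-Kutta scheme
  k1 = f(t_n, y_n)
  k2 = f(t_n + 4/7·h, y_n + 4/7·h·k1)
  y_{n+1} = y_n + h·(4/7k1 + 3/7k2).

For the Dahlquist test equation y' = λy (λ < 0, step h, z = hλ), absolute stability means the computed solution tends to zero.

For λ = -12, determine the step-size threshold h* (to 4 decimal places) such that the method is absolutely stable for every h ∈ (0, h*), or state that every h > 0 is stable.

(-4.0833,0); λ=-12 ⇒ h* = (49/12)/12 = 0.3403.

Set f=λy, z=hλ:
  k1=λy_n ⇒ h·k1=z·y_n;  k2=λ(1+4/7z)y_n ⇒ h·k2=z(1+4/7z)y_n
  y_{n+1}/y_n = 1 + 4/7z + 3/7z(1+4/7z) = 1 + z + 12/49z²
  so R(z) = 1 + z + 12/49z².

Need |R(x)|<1, x<0.
x=-1.23: |R|=0.1405
R=1: x+12/49x²=0 ⇒ x=−49/12=-4.0833; min R=1−1/(4·12/49)=-0.0208>−1
Confirm numerically:
  x=-3.170: |R|=0.29096 <1
  x=-2.815: |R|=0.12563 <1
  x=-1.823: |R|=0.00912 <1
  x=-4.601: |R|=1.58329 >1
  x=-4.287: |R|=1.21383 >1
  x=-4.149: |R|=1.06672 >1
So |R|<1 on (-4.0833, 0).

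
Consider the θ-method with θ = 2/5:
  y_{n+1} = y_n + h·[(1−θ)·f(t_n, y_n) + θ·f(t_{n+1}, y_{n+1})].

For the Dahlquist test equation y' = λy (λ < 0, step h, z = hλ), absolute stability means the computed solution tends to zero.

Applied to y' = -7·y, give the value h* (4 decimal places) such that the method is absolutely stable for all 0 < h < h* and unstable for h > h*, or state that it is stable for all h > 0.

With y'=λy (z=hλ):
  y_{n+1} = y_n + z·[3/5·y_n + 2/5·y_{n+1}] ⇒ (1 − 2/5z)y_{n+1} = (1 + 3/5z)y_n
  R(z) = (1 + 3/5z)/(1 − 2/5z).

Find x<0 with |R(x)|<1.
x=-0.93: |R|=0.3222
R=−1: 1+3/5x = −1+2/5x ⇒ -1/5x=2 ⇒ x=2/(-1/5)=-10.0000
Confirm numerically:
  x=-9.818: |R|=0.99261 <1
  x=-6.666: |R|=0.81813 <1
  x=-6.653: |R|=0.81716 <1
  x=-4.508: |R|=0.60816 <1
  x=-10.483: |R|=1.01860 >1
  x=-10.103: |R|=1.00409 >1
Interval (-10.0000, 0).

(-10.0000,0); λ=-7 ⇒ h* = (10)/7 = 1.4286.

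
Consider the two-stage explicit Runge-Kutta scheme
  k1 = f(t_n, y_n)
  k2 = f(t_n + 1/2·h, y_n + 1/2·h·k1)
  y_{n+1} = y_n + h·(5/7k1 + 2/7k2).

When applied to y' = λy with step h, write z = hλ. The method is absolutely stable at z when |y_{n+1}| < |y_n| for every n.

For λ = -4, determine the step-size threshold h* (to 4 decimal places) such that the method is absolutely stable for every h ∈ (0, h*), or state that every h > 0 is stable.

(-7.0000,0); λ=-4 ⇒ h* = (7)/4 = 1.7500.

Test eqn y'=λy, z=hλ:
  k1=λy_n ⇒ h·k1=z·y_n;  k2=λ(1+1/2z)y_n ⇒ h·k2=z(1+1/2z)y_n
  y_{n+1}/y_n = 1 + 5/7z + 2/7z(1+1/2z) = 1 + z + 1/7z²
  so R(z) = 1 + z + 1/7z².

Solve |R(x)|<1 on ℝ⁻.
x=-1.72: |R|=0.2974
R=1: x+1/7x²=0 ⇒ x=−7=-7.0000; min R=1−1/(4·1/7)=-0.7500>−1
Confirm numerically:
  x=-6.868: |R|=0.87049 <1
  x=-6.535: |R|=0.56589 <1
  x=-6.293: |R|=0.36441 <1
  x=-4.517: |R|=0.60224 <1
  x=-7.098: |R|=1.09937 >1
  x=-7.021: |R|=1.02106 >1
Interval (-7.0000, 0).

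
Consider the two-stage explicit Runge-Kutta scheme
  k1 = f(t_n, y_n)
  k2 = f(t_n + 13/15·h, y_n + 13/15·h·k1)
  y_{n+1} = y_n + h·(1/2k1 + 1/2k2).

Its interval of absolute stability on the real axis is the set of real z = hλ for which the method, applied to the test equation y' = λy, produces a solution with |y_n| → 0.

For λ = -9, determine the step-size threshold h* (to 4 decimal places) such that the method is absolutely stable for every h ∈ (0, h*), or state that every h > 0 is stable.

(-2.3077,0); λ=-9 ⇒ h* = (30/13)/9 = 0.2564.

On y'=λy, z=hλ:
  k1=λy_n ⇒ h·k1=z·y_n;  k2=λ(1+13/15z)y_n ⇒ h·k2=z(1+13/15z)y_n
  y_{n+1}/y_n = 1 + 1/2z + 1/2z(1+13/15z) = 1 + z + 13/30z²
  R(z) = 1 + z + 13/30z².

Solve |R(x)|<1 on ℝ⁻.
x=-1.11: |R|=0.4239
R=1: x+13/30x²=0 ⇒ x=−30/13=-2.3077; min R=1−1/(4·13/30)=0.4231>−1
Confirm numerically:
  x=-1.482: |R|=0.46974 <1
  x=-1.357: |R|=0.44096 <1
  x=-1.060: |R|=0.42689 <1
  x=-2.768: |R|=1.55212 >1
  x=-2.366: |R|=1.05978 >1
  x=-2.359: |R|=1.05245 >1
Interval (-2.3077, 0).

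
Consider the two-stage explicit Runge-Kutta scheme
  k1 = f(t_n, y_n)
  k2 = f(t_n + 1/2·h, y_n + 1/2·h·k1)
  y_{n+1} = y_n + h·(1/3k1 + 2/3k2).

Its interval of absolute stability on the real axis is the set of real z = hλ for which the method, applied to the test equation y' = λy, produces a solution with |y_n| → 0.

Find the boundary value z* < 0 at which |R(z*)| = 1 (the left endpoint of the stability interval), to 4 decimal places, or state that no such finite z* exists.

left endpoint -3.0000.

Test eqn y'=λy, z=hλ:
  k1=λy_n ⇒ h·k1=z·y_n;  k2=λ(1+1/2z)y_n ⇒ h·k2=z(1+1/2z)y_n
  y_{n+1}/y_n = 1 + 1/3z + 2/3z(1+1/2z) = 1 + z + 1/3z²
  Hence R(z) = 1 + z + 1/3z².

Need |R(x)|<1, x<0.
x=-1.39: |R|=0.2540
R=1: x+1/3x²=0 ⇒ x=−3=-3.0000; min R=1−1/(4·1/3)=0.2500>−1
Confirm numerically:
  x=-2.853: |R|=0.86020 <1
  x=-2.697: |R|=0.72760 <1
  x=-1.264: |R|=0.26857 <1
  x=-1.249: |R|=0.27100 <1
  x=-3.560: |R|=1.66453 >1
  x=-3.234: |R|=1.25225 >1
Stable set (-3.0000, 0).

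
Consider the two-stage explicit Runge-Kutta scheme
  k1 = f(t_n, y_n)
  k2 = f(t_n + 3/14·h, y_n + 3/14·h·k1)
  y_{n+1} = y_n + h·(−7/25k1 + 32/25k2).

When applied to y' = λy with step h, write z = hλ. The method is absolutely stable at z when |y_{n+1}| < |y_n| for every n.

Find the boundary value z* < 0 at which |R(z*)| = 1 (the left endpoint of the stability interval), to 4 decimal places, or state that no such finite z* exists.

z* = -3.6458.

Test eqn y'=λy, z=hλ:
  k1=λy_n ⇒ h·k1=z·y_n;  k2=λ(1+3/14z)y_n ⇒ h·k2=z(1+3/14z)y_n
  y_{n+1}/y_n = 1 − 7/25z + 32/25z(1+3/14z) = 1 + z + 48/175z²
  Hence R(z) = 1 + z + 48/175z².

Boundary: |R(x)|=1, x<0.
x=-1.27: |R|=0.1724
R=1: x+48/175x²=0 ⇒ x=−175/48=-3.6458; min R=1−1/(4·48/175)=0.0885>−1
Confirm numerically:
  x=-3.601: |R|=0.95572 <1
  x=-3.207: |R|=0.61399 <1
  x=-2.979: |R|=0.45513 <1
  x=-2.945: |R|=0.43389 <1
  x=-3.988: |R|=1.37428 >1
  x=-3.896: |R|=1.26733 >1
So |R|<1 on (-3.6458, 0).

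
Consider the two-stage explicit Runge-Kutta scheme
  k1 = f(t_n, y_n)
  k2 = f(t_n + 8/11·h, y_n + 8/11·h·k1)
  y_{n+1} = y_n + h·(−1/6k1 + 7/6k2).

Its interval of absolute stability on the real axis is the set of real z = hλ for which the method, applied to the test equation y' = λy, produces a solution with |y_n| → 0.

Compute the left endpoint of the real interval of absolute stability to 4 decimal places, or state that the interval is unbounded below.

left endpoint -1.1786.

On y'=λy, z=hλ:
  k1=λy_n ⇒ h·k1=z·y_n;  k2=λ(1+8/11z)y_n ⇒ h·k2=z(1+8/11z)y_n
  y_{n+1}/y_n = 1 − 1/6z + 7/6z(1+8/11z) = 1 + z + 28/33z²
  ⇒ R(z) = 1 + z + 28/33z².

Solve |R(x)|<1 on ℝ⁻.
x=-1.49: |R|=1.3937
R=1: x+28/33x²=0 ⇒ x=−33/28=-1.1786; min R=1−1/(4·28/33)=0.7054>−1
Confirm numerically:
  x=-0.918: |R|=0.79704 <1
  x=-0.597: |R|=0.70541 <1
  x=-0.552: |R|=0.70654 <1
  x=-0.498: |R|=0.71243 <1
  x=-1.631: |R|=1.62611 >1
  x=-1.225: |R|=1.04826 >1
Stable set (-1.1786, 0).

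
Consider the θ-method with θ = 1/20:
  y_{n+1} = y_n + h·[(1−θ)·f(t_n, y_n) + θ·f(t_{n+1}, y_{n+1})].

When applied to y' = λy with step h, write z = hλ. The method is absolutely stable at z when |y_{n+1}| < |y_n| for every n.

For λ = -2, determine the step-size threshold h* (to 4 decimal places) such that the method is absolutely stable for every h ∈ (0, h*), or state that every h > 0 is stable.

(-2.2222,0); λ=-2 ⇒ h* = (20/9)/2 = 1.1111.

On y'=λy, z=hλ:
  y_{n+1} = y_n + z·[19/20·y_n + 1/20·y_{n+1}] ⇒ (1 − 1/20z)y_{n+1} = (1 + 19/20z)y_n
  R(z) = (1 + 19/20z)/(1 − 1/20z).

Solve |R(x)|<1 on ℝ⁻.
x=-1.72: |R|=0.5838
R=−1: 1+19/20x = −1+1/20x ⇒ -9/10x=2 ⇒ x=2/(-9/10)=-2.2222
Confirm numerically:
  x=-1.188: |R|=0.12139 <1
  x=-1.036: |R|=0.01502 <1
  x=-0.944: |R|=0.09855 <1
  x=-2.667: |R|=1.35320 >1
  x=-2.345: |R|=1.09890 >1
Interval (-2.2222, 0).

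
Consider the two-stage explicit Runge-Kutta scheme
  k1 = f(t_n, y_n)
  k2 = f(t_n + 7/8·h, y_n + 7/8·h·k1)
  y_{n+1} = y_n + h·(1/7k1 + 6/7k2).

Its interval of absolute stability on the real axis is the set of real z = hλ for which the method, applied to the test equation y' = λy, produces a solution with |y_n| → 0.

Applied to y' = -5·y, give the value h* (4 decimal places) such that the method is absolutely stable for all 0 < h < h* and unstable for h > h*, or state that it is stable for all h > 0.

Test eqn y'=λy, z=hλ:
  k1=λy_n ⇒ h·k1=z·y_n;  k2=λ(1+7/8z)y_n ⇒ h·k2=z(1+7/8z)y_n
  y_{n+1}/y_n = 1 + 1/7z + 6/7z(1+7/8z) = 1 + z + 3/4z²
  ⇒ R(z) = 1 + z + 3/4z².

Need |R(x)|<1, x<0.
x=-1.1: |R|=0.8075
R=1: x+3/4x²=0 ⇒ x=−4/3=-1.3333; min R=1−1/(4·3/4)=0.6667>−1
Confirm numerically:
  x=-0.871: |R|=0.69798 <1
  x=-0.608: |R|=0.66925 <1
  x=-0.569: |R|=0.67382 <1
  x=-1.620: |R|=1.34830 >1
  x=-1.591: |R|=1.30746 >1
  x=-1.424: |R|=1.09683 >1
Stable set (-1.3333, 0).

(-1.3333,0); λ=-5 ⇒ h* = (4/3)/5 = 0.2667.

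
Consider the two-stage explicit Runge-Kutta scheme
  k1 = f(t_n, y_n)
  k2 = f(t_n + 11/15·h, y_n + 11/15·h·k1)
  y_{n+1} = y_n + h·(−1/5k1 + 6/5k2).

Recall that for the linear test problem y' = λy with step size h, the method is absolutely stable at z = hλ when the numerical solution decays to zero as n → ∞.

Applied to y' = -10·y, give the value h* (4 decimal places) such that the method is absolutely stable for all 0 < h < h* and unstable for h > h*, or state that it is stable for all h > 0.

Test eqn y'=λy, z=hλ:
  k1=λy_n ⇒ h·k1=z·y_n;  k2=λ(1+11/15z)y_n ⇒ h·k2=z(1+11/15z)y_n
  y_{n+1}/y_n = 1 − 1/5z + 6/5z(1+11/15z) = 1 + z + 22/25z²
  so R(z) = 1 + z + 22/25z².

Need |R(x)|<1, x<0.
x=-0.67: |R|=0.7250
R=1: x+22/25x²=0 ⇒ x=−25/22=-1.1364; min R=1−1/(4·22/25)=0.7159>−1
Confirm numerically:
  x=-1.082: |R|=0.94824 <1
  x=-0.972: |R|=0.85941 <1
  x=-0.496: |R|=0.72049 <1
  x=-0.488: |R|=0.72157 <1
  x=-1.622: |R|=1.69318 >1
  x=-1.620: |R|=1.68947 >1
  x=-1.593: |R|=1.64013 >1
Stable set (-1.1364, 0).

(-1.1364,0); λ=-10 ⇒ h* = (25/22)/10 = 0.1136.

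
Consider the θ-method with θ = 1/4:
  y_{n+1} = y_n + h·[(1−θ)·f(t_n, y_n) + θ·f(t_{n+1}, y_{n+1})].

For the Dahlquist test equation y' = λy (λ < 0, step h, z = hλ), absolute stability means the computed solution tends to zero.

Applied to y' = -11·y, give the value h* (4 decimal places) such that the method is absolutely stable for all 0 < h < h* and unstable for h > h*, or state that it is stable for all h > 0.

(-4.0000,0); λ=-11 ⇒ h* = (4)/11 = 0.3636.

With y'=λy (z=hλ):
  y_{n+1} = y_n + z·[3/4·y_n + 1/4·y_{n+1}] ⇒ (1 − 1/4z)y_{n+1} = (1 + 3/4z)y_n
  ⇒ R(z) = (1 + 3/4z)/(1 − 1/4z).

Boundary: |R(x)|=1, x<0.
x=-1.58: |R|=0.1326
R=−1: 1+3/4x = −1+1/4x ⇒ -1/2x=2 ⇒ x=2/(-1/2)=-4.0000
Confirm numerically:
  x=-3.891: |R|=0.97237 <1
  x=-3.619: |R|=0.89999 <1
  x=-2.581: |R|=0.56876 <1
  x=-1.960: |R|=0.31544 <1
  x=-4.500: |R|=1.11765 >1
  x=-4.279: |R|=1.06740 >1
  x=-4.079: |R|=1.01956 >1
Stable set (-4.0000, 0).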